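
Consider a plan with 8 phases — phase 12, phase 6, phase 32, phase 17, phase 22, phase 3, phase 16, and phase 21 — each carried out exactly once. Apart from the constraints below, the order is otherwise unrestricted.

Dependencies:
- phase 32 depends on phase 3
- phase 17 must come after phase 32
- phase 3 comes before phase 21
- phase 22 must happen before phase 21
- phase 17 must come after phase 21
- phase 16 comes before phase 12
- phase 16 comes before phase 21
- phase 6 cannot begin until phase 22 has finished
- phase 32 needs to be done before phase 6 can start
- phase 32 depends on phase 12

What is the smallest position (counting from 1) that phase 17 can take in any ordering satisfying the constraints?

7

Working backwards through the constraints from phase 17, its full set of required predecessors is phase 12, phase 32, phase 22, phase 3, phase 16, phase 21 — 6 of them.
So at minimum 6 phases come before phase 17, putting phase 17 no earlier than position 7. That position is achievable by scheduling exactly those predecessors first.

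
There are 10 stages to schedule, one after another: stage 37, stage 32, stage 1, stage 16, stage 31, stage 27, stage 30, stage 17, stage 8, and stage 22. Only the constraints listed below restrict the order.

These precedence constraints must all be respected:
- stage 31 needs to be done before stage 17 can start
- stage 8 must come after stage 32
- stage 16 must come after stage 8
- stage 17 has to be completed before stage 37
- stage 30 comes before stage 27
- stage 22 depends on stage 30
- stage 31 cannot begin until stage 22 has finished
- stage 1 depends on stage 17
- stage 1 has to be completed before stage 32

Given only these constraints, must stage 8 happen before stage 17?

No

In fact the dependencies run the other way: stage 17 → stage 1 → stage 32 → stage 8.
So stage 8 does not have to come before stage 17 — it cannot.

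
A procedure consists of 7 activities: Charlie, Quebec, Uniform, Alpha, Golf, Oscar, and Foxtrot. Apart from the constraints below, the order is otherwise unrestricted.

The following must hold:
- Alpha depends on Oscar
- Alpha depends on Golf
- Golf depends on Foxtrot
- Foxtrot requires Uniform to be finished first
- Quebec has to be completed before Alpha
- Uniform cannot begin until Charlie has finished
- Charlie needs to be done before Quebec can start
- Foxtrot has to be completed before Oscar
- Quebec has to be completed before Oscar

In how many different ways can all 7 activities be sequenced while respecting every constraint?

Only Charlie has no prerequisites, so it must go first.
Enumerating by repeatedly choosing an available activity (one whose prerequisites are all placed) gives 7 distinct complete orderings.

7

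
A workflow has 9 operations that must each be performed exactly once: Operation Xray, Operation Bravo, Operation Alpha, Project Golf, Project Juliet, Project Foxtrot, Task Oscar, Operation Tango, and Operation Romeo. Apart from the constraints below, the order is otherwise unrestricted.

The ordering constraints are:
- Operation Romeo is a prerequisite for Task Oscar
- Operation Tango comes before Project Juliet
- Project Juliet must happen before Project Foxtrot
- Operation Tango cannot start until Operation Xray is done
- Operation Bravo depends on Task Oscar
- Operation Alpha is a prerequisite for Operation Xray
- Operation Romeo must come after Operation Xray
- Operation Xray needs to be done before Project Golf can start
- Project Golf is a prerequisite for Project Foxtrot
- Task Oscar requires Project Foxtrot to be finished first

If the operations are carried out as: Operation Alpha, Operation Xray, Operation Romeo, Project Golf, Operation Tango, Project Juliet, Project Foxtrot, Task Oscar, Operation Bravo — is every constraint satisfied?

Going through the constraints one by one, each required predecessor appears earlier in the sequence than its dependent — e.g. Operation Romeo (position 3) is before Task Oscar (position 8), as required.

Yes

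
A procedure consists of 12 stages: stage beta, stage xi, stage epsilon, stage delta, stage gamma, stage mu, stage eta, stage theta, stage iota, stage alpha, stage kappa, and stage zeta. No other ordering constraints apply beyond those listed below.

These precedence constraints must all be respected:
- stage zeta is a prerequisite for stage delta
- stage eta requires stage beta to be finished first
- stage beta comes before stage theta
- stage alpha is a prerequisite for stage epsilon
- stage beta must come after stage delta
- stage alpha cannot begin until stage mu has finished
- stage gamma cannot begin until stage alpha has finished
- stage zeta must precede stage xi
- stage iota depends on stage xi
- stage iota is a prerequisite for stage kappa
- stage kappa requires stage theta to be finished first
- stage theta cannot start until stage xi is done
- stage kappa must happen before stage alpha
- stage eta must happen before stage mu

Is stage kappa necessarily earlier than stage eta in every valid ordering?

Stage kappa and stage eta are not related by any chain of constraints.
There exist valid orderings with stage eta before stage kappa, so stage kappa is not required to come first.

No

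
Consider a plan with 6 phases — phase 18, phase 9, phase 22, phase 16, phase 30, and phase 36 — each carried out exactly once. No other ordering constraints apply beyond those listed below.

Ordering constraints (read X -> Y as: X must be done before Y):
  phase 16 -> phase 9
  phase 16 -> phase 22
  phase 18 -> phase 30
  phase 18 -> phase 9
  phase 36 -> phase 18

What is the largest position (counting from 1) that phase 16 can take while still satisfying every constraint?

The phases that are forced after phase 16, directly or by a chain of constraints, are phase 9, phase 22. That's 2 phases.
With 2 mandatory successors out of 6 phases total, the latest slot for phase 16 is 6−2 = 4, and it's reachable by doing all non-successors before phase 16.

4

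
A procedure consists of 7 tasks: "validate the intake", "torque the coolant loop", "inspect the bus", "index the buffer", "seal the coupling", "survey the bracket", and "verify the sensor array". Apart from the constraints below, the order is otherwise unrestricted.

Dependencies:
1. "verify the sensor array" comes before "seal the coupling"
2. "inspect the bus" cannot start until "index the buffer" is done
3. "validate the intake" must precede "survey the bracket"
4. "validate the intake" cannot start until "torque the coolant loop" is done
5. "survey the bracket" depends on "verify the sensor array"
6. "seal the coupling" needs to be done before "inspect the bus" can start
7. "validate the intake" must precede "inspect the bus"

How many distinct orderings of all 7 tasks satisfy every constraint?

3 tasks have no prerequisites ("torque the coolant loop", "index the buffer", "verify the sensor array"), so any of them could come first.
Counting all ways to extend the partial order to a total order gives 84.

84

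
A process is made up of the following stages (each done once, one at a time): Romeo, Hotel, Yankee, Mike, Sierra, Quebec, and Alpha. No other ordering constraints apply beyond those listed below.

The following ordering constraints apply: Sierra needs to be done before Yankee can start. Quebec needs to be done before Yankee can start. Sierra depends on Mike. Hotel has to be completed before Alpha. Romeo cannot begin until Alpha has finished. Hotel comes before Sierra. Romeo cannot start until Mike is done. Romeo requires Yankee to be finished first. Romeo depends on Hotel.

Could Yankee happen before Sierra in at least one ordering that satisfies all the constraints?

There is a dependency chain Sierra → Yankee, so Yankee always comes after Sierra.
Hence Yankee can never be scheduled before Sierra.

No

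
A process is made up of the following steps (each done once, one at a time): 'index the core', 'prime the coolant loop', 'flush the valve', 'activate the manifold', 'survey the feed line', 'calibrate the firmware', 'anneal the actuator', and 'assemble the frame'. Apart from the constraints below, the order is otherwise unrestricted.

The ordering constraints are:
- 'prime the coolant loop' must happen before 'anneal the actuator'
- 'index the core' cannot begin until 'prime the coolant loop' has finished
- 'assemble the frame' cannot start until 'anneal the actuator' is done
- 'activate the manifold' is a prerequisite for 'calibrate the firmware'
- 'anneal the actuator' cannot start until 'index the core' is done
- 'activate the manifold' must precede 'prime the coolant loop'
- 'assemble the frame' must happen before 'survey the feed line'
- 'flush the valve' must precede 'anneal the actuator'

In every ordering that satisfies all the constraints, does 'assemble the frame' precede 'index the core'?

No

In fact the dependencies run the other way: 'index the core' → 'anneal the actuator' → 'assemble the frame'.
So 'assemble the frame' never precedes 'index the core'.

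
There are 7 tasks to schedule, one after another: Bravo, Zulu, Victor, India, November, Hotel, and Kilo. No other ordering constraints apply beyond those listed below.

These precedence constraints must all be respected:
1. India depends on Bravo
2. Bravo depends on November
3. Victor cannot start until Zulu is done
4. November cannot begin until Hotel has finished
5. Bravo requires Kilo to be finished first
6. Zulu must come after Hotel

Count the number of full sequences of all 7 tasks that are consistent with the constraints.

40

The tasks with no prerequisites are Hotel, Kilo; any of them can be placed first.
Counting all ways to extend the partial order to a total order gives 40.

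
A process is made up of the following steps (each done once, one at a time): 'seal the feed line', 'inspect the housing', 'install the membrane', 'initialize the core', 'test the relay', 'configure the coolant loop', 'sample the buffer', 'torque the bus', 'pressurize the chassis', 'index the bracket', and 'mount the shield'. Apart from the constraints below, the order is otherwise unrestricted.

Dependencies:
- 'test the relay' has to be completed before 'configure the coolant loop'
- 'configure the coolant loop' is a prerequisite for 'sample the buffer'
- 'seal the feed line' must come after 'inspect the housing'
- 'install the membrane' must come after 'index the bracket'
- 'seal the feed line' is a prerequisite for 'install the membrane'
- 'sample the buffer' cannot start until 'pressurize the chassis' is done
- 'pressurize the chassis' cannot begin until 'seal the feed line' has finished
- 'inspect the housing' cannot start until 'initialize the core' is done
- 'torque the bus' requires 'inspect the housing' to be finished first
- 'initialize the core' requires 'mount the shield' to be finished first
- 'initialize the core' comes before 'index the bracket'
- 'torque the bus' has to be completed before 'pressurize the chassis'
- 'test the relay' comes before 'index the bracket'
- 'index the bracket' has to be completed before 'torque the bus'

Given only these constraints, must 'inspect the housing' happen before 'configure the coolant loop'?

No chain of constraints connects 'inspect the housing' to 'configure the coolant loop' in either direction.
A valid ordering placing 'configure the coolant loop' before 'inspect the housing' exists, so the answer is no.

No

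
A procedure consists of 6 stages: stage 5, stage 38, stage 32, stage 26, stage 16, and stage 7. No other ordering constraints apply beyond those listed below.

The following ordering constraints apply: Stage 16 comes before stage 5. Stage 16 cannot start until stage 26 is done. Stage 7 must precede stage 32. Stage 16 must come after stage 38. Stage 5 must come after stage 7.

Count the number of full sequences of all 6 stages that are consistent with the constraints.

The stages with no prerequisites are stage 38, stage 26, stage 7; any of them can be placed first.
Systematically extending each partial ordering one stage at a time and counting, there are 28 complete orderings.

28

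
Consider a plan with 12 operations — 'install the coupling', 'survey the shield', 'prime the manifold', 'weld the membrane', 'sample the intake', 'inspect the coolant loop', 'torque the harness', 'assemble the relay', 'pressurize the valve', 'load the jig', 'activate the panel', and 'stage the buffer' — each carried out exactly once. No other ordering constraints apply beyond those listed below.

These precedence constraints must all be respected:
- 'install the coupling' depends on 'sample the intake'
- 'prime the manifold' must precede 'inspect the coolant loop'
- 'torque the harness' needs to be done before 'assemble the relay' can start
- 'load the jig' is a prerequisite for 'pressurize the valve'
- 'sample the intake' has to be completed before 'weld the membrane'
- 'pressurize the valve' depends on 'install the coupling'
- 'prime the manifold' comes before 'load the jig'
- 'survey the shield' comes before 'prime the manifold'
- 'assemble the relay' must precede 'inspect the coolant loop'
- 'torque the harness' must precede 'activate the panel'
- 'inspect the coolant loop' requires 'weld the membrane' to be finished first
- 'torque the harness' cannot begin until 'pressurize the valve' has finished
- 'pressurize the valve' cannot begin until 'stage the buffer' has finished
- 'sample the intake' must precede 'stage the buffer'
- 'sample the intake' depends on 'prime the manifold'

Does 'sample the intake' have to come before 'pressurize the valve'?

Yes

Following the dependencies: 'sample the intake' → 'install the coupling' → 'pressurize the valve'.
Hence 'sample the intake' necessarily comes before 'pressurize the valve'.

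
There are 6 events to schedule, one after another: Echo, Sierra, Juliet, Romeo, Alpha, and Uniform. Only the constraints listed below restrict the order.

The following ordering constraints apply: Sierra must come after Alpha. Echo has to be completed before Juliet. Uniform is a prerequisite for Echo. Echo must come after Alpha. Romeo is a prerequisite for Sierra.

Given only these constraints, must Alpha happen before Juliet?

There is a constraint chain Alpha → Echo → Juliet.
That forces Alpha before Juliet in every valid schedule.

Yes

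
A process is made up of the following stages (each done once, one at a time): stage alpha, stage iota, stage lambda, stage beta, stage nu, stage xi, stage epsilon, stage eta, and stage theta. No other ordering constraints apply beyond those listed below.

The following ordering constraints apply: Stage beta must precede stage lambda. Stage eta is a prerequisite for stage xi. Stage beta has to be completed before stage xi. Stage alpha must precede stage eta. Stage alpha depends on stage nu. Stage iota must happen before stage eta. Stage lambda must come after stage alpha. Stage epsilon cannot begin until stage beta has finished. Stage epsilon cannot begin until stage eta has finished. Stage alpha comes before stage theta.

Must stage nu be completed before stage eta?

Yes

There is a constraint chain stage nu → stage alpha → stage eta.
Hence stage nu necessarily comes before stage eta.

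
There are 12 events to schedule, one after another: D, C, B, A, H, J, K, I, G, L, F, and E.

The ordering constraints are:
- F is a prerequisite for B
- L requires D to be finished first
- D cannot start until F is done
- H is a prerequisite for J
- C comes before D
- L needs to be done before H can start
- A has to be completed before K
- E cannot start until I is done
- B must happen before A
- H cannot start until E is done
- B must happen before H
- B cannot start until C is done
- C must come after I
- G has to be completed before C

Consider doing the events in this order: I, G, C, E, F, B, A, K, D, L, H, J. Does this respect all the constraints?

Yes

Every stated constraint is respected: E sits at position 4, ahead of H at position 11, and each of the other listed pairs likewise has the predecessor earlier in the sequence.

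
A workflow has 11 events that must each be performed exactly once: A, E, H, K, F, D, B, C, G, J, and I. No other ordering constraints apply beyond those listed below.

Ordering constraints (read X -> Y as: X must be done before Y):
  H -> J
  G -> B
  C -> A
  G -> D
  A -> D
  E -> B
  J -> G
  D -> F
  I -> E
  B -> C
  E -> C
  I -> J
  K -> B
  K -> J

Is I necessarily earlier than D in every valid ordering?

Following the dependencies: I → J → G → D.
Hence I necessarily comes before D.

Yes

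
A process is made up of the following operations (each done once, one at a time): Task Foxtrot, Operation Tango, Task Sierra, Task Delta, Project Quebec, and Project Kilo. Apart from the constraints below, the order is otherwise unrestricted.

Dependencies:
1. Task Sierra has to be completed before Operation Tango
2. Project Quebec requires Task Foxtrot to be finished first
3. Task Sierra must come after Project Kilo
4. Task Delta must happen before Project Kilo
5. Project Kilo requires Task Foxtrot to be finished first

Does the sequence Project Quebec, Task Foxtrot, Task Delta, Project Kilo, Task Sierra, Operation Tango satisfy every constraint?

In the proposed order, Project Quebec appears before Task Foxtrot.
That contradicts the constraint that Task Foxtrot must precede Project Quebec.

No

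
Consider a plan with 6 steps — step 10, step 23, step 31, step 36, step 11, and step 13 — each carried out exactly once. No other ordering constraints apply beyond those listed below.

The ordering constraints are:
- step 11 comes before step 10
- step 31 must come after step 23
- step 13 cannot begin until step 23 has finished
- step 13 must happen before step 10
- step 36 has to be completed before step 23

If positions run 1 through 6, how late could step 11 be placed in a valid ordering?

Following the constraints forward from step 11, its only required successor is step 10.
With 1 mandatory successor out of 6 steps total, the latest slot for step 11 is 6−1 = 5, and it's reachable by doing all non-successors before step 11.

5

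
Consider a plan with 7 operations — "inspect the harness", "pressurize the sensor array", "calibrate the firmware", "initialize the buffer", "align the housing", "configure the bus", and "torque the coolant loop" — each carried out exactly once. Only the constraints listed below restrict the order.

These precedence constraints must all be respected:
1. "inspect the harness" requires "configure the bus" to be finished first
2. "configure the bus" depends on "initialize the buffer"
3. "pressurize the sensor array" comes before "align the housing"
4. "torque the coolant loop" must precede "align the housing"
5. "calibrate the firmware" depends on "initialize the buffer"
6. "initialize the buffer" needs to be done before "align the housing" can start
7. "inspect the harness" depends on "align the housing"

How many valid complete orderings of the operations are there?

94

3 operations have no prerequisites ("pressurize the sensor array", "initialize the buffer", "torque the coolant loop"), so any of them could come first.
Enumerating by repeatedly choosing an available operation (one whose prerequisites are all placed) gives 94 distinct complete orderings.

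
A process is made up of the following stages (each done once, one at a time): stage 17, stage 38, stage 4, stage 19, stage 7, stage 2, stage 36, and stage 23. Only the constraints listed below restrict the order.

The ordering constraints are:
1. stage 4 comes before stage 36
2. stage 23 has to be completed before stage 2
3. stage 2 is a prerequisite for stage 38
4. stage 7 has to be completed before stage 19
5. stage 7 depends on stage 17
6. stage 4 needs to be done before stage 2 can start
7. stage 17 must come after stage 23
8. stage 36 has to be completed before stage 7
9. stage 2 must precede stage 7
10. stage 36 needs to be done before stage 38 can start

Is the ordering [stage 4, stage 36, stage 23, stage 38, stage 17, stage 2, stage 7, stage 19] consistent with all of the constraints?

No

In the proposed order, stage 38 appears before stage 2.
Since stage 2 is required before stage 38, the ordering is invalid.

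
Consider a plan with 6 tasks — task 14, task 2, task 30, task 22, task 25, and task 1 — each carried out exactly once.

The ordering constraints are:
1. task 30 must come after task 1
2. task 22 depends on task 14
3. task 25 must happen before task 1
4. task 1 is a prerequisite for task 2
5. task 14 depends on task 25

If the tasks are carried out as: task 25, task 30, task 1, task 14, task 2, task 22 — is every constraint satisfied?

In the proposed order, task 30 appears before task 1.
That contradicts the constraint that task 1 must precede task 30.

No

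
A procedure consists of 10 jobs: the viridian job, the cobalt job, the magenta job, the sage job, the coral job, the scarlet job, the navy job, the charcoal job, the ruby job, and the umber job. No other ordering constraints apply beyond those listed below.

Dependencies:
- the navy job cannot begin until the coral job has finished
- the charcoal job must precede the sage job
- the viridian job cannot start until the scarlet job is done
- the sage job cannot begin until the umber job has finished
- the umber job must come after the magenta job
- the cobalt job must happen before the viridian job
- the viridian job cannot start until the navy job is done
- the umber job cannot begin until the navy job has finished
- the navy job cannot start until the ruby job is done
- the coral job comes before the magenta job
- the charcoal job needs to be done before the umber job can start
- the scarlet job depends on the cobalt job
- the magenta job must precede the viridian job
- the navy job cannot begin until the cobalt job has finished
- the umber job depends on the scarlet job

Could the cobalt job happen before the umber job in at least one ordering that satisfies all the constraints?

Yes

The constraints force the cobalt job before the umber job, so yes — every valid ordering has the cobalt job earlier.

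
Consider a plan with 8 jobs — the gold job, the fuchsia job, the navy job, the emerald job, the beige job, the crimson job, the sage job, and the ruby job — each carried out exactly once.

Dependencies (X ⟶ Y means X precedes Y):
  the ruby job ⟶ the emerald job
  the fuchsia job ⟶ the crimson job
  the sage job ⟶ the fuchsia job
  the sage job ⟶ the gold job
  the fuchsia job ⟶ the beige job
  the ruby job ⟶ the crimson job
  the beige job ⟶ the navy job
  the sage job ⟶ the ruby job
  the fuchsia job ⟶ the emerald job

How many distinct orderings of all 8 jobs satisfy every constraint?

The sage job is the only job with nothing required before it, so every ordering starts there.
Counting all ways to extend the partial order to a total order gives 224.

224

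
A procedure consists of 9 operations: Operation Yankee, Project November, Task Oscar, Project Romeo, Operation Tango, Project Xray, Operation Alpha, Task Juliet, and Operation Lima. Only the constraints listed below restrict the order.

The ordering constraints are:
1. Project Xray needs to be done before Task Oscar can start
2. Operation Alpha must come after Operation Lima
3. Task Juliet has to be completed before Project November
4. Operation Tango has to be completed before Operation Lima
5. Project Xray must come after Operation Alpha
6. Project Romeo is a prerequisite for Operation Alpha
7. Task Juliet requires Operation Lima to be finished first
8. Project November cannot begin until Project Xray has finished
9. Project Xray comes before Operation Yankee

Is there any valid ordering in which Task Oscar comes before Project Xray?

No

The constraints give a chain Project Xray → Task Oscar, which forces Project Xray before Task Oscar.
Hence Task Oscar can never be scheduled before Project Xray.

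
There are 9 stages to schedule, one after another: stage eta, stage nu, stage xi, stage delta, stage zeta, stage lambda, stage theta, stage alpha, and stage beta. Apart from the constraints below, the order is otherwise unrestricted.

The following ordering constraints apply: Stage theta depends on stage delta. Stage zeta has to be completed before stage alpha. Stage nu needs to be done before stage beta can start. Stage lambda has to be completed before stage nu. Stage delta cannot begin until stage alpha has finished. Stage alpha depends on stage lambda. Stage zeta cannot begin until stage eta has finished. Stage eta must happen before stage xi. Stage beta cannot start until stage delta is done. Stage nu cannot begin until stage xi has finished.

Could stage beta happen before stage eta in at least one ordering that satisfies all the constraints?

No

The constraints give a chain stage eta → stage xi → stage nu → stage beta, which forces stage eta before stage beta.
Hence stage beta can never be scheduled before stage eta.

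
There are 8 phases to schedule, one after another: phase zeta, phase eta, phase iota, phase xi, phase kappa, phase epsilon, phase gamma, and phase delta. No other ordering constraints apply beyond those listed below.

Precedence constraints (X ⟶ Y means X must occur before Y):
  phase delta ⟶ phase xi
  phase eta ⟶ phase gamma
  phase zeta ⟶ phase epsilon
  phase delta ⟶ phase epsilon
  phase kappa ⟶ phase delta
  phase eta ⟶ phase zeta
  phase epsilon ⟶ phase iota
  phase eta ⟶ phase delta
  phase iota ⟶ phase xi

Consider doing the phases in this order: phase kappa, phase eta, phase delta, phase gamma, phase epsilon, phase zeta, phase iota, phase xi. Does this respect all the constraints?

The sequence places phase epsilon ahead of phase zeta.
That contradicts the constraint that phase zeta must precede phase epsilon.

No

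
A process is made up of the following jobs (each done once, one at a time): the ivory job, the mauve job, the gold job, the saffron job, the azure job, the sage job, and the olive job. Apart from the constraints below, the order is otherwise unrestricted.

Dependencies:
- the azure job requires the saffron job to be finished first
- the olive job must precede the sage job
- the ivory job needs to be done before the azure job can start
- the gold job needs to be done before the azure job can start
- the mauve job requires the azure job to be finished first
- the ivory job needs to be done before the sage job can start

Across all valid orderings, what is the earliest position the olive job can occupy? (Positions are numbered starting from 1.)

1

No constraint forces any other job before the olive job, so it can be placed first.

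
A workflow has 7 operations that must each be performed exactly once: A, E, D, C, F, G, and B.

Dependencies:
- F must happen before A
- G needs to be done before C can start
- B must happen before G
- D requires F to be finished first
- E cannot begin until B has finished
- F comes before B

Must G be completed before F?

There is a chain F → B → G, which puts F before G.
So G does not have to come before F — it cannot.

No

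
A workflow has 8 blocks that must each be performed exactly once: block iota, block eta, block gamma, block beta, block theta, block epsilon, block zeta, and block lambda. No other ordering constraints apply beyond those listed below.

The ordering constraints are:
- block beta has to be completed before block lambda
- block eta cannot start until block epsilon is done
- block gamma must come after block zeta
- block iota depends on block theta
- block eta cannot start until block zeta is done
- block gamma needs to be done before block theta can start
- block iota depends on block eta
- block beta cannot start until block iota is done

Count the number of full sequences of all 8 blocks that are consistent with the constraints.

9

The blocks with no prerequisites are block epsilon, block zeta; any of them can be placed first.
Counting all ways to extend the partial order to a total order gives 9.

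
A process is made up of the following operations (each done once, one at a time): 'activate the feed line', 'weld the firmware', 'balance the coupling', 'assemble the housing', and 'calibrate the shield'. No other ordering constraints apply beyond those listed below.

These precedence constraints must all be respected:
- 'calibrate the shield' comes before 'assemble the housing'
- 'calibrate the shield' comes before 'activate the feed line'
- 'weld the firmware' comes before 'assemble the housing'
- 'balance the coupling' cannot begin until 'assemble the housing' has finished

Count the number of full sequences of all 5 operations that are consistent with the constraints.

7

2 operations have no prerequisites ('weld the firmware', 'calibrate the shield'), so any of them could come first.
Systematically extending each partial ordering one operation at a time and counting, there are 7 complete orderings.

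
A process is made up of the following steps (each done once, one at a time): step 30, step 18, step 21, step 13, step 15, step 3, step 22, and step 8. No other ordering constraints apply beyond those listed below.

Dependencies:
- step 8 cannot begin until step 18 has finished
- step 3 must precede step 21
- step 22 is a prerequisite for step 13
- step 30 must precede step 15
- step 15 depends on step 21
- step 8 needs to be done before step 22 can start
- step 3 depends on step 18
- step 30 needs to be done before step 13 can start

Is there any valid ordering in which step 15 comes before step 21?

There is a dependency chain step 21 → step 15, so step 15 always comes after step 21.
Hence step 15 can never be scheduled before step 21.

No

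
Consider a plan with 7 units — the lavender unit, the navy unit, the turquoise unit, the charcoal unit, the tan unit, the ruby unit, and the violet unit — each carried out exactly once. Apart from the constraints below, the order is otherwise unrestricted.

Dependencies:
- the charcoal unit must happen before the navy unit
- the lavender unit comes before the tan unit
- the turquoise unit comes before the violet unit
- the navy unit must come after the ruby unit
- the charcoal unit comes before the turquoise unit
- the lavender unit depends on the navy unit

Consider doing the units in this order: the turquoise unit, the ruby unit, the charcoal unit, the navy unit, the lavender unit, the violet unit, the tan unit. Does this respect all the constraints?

No

In the proposed order, the turquoise unit appears before the charcoal unit.
But one of the constraints requires the charcoal unit before the turquoise unit, so this ordering violates it.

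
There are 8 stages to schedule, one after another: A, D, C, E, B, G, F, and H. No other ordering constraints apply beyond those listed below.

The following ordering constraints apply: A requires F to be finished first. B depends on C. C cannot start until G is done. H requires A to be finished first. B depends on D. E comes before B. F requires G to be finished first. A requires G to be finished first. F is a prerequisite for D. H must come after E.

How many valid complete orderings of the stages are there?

The stages with no prerequisites are E, G; any of them can be placed first.
Systematically extending each partial ordering one stage at a time and counting, there are 144 complete orderings.

144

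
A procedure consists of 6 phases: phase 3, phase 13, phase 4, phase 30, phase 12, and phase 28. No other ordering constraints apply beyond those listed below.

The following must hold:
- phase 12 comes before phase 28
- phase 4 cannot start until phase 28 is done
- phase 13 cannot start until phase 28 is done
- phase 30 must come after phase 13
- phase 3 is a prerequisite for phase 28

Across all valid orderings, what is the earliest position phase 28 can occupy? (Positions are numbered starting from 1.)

Working backwards through the constraints from phase 28, its full set of required predecessors is phase 3, phase 12 — 2 of them.
With 2 mandatory predecessors, the earliest phase 28 can sit is position 2+1 = 3, and placing just those 2 first achieves it.

3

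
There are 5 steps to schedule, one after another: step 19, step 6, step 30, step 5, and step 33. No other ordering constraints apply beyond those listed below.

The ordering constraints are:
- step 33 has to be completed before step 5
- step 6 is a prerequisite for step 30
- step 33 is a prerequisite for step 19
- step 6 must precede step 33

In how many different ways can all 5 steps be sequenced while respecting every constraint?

Step 6 is the only step with nothing required before it, so every ordering starts there.
Enumerating by repeatedly choosing an available step (one whose prerequisites are all placed) gives 8 distinct complete orderings.

8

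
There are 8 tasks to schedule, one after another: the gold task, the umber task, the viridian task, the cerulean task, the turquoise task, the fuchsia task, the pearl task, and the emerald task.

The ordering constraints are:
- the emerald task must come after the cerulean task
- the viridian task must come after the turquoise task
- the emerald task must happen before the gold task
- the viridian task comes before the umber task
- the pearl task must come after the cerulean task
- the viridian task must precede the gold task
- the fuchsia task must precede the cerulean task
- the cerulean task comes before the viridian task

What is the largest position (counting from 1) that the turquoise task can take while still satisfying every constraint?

Following every chain forward from the turquoise task, the tasks that must come later are the gold task, the umber task, the viridian task — 3 of them.
So at least 3 tasks follow the turquoise task, putting the turquoise task no later than position 5. That position is achievable by scheduling everything else first.

5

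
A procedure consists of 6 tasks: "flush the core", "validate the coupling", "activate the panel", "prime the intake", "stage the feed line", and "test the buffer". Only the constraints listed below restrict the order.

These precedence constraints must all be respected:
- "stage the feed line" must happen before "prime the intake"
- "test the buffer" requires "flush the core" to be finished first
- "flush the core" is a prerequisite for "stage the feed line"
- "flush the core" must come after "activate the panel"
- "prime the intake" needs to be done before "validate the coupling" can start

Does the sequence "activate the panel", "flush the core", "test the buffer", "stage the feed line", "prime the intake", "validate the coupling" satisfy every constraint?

Going through the constraints one by one, each required predecessor appears earlier in the sequence than its dependent — e.g. "flush the core" (position 2) is before "stage the feed line" (position 4), as required.

Yes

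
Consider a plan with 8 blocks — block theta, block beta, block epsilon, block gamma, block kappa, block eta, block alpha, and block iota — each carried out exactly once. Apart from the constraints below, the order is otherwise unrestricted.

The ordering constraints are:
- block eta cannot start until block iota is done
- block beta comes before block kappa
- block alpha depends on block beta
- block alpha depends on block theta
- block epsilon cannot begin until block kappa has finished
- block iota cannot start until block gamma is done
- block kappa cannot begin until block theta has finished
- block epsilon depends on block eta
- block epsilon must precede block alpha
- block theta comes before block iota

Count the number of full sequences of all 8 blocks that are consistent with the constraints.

The blocks with no prerequisites are block theta, block beta, block gamma; any of them can be placed first.
Counting all ways to extend the partial order to a total order gives 26.

26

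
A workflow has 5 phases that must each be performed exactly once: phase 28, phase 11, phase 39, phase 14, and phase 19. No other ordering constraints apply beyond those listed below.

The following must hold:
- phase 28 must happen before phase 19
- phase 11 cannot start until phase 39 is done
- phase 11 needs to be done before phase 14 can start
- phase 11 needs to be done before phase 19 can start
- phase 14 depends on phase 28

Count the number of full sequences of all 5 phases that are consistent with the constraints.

2 phases have no prerequisites (phase 28, phase 39), so any of them could come first.
Systematically extending each partial ordering one phase at a time and counting, there are 6 complete orderings.

6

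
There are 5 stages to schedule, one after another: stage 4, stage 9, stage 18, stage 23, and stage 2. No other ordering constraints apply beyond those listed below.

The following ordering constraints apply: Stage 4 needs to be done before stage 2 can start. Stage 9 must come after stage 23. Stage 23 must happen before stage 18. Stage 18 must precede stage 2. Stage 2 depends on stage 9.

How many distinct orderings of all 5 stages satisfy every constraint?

2 stages have no prerequisites (stage 4, stage 23), so any of them could come first.
Enumerating by repeatedly choosing an available stage (one whose prerequisites are all placed) gives 8 distinct complete orderings.

8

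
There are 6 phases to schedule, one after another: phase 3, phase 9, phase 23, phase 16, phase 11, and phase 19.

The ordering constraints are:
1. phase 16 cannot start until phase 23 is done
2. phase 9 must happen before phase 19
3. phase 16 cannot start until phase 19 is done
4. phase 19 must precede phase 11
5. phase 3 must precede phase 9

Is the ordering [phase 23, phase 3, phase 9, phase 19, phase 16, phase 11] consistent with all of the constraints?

Going through the constraints one by one, each required predecessor appears earlier in the sequence than its dependent — e.g. phase 23 (position 1) is before phase 16 (position 5), as required.

Yes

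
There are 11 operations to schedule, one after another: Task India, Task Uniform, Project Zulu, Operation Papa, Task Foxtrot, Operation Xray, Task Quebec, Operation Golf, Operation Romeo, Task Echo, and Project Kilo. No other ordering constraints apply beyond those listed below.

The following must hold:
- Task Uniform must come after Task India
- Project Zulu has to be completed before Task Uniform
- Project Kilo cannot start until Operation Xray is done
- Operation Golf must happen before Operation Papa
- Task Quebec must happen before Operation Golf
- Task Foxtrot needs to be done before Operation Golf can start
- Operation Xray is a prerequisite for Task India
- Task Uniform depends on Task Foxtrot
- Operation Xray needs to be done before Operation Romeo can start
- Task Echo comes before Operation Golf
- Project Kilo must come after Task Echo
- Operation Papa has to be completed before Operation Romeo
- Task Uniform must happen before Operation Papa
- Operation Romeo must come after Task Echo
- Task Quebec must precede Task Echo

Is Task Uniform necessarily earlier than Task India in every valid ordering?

In fact the dependencies run the other way: Task India → Task Uniform.
So Task Uniform never precedes Task India.

No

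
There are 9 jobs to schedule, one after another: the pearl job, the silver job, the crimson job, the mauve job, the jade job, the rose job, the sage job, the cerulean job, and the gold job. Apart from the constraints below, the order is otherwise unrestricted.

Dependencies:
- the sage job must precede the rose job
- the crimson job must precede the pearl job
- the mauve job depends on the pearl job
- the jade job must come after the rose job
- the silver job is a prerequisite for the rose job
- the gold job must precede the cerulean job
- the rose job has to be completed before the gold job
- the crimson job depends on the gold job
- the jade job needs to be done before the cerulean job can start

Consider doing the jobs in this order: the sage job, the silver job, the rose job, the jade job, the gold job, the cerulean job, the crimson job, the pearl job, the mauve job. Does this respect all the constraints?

Yes

Every stated constraint is respected: the jade job sits at position 4, ahead of the cerulean job at position 6, and each of the other listed pairs likewise has the predecessor earlier in the sequence.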